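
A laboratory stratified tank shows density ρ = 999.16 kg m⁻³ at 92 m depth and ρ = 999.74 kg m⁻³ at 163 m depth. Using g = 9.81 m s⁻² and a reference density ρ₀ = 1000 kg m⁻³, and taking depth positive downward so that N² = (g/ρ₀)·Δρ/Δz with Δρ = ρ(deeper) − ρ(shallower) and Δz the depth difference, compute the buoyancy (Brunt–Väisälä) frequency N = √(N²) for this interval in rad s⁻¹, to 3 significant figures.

Δρ = 999.74 − 999.16 = 0.58 kg m⁻³ over Δz = 163 − 92 = 71 m.
N² = (9.81/1000) × (0.58/71) = 8.0138 × 10⁻⁵ s⁻².
N = √(8.0138 × 10⁻⁵) = 8.9520 × 10⁻³ rad s⁻¹ ≈ 8.95 × 10⁻³ rad s⁻¹.
A positive N² confirms static stability across the interval.

8.95 × 10⁻³ rad s⁻¹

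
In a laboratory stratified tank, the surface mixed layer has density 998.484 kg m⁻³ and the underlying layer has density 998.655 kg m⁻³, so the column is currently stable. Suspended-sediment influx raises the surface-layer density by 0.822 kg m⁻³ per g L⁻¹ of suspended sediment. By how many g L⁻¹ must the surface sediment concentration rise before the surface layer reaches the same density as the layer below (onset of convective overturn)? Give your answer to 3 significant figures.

0.208 g L⁻¹

Density deficit of the surface layer: 998.655 − 998.484 = 0.171 kg m⁻³.
Required change = 0.171 / 0.822 = 0.208 g L⁻¹.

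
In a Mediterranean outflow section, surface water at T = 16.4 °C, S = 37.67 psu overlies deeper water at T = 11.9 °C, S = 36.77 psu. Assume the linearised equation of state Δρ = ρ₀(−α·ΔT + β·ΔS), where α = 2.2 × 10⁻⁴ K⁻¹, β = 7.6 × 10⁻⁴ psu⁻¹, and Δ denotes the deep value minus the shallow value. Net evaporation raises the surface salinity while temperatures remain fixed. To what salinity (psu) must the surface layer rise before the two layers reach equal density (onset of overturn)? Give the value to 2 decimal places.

38.07 psu

Neutral buoyancy requires −α(T_deep − T_surf) + β(S_deep − S_surf′) = 0.
S_surf′ = S_deep − (α/β)·ΔT = 36.77 − (2.2 × 10⁻⁴/7.6 × 10⁻⁴)·(-4.5) = 38.0726 psu.
Increase required: 38.0726 − 37.67 = 0.4026 psu.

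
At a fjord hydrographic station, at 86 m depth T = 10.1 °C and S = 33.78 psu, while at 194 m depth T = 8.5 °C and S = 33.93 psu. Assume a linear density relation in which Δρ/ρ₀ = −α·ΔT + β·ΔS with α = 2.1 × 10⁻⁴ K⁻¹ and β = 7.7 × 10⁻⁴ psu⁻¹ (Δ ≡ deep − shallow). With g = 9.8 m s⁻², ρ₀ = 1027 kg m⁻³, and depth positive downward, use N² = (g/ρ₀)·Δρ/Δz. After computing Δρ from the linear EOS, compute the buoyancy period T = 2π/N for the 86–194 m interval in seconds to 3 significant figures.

ΔT = -1.6 K, ΔS = +0.15 psu (deep − shallow).
Δρ/ρ₀ = −αΔT + βΔS = 3.36 × 10⁻⁴ + 1.155 × 10⁻⁴ = 4.515 × 10⁻⁴, so Δρ ≈ 0.4637 kg m⁻³.
N² = (g/ρ₀)·Δρ/Δz = g·(Δρ/ρ₀)/Δz = 9.8 × 4.515 × 10⁻⁴ / 108 = 4.0969 × 10⁻⁵ s⁻².
N = √(4.0969 × 10⁻⁵) = 6.4007 × 10⁻³ rad s⁻¹ → T = 2π/N = 981.64 s ≈ 982 s.

982 s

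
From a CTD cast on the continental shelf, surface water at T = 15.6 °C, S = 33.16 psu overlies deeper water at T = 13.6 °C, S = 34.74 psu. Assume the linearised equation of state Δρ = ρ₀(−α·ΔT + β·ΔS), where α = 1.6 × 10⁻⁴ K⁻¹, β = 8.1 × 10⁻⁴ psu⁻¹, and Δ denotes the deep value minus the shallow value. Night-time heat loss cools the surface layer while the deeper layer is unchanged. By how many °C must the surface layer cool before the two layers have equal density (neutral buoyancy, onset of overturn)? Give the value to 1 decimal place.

Neutral buoyancy requires Δρ = 0, i.e. −α(T_deep − T_surf′) + β(S_deep − S_surf) = 0.
T_surf′ = T_deep − (β/α)·ΔS = 13.6 − (8.1 × 10⁻⁴/1.6 × 10⁻⁴)·(+1.58) = 5.601 °C.
Cooling required: 15.6 − (5.601) = 9.999 °C.

10.0 °C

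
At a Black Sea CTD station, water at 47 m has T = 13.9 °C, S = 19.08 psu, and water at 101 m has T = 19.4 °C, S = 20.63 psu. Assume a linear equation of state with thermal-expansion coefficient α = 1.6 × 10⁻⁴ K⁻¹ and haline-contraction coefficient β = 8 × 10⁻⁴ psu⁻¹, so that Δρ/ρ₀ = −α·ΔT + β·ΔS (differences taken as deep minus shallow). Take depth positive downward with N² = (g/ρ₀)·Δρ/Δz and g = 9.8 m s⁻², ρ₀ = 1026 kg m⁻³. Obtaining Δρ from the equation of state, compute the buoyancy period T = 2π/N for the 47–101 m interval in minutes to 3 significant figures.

ΔT = +5.5 K, ΔS = +1.55 psu (deep − shallow).
Δρ/ρ₀ = −αΔT + βΔS = -8.80 × 10⁻⁴ + 1.24 × 10⁻³ = 3.60 × 10⁻⁴, so Δρ ≈ 0.3694 kg m⁻³.
N² = (g/ρ₀)·Δρ/Δz = g·(Δρ/ρ₀)/Δz = 9.8 × 3.60 × 10⁻⁴ / 54 = 6.5333 × 10⁻⁵ s⁻².
N = √(6.5333 × 10⁻⁵) = 8.0829 × 10⁻³ rad s⁻¹ → T = 2π/N = 777.34 s = 12.956 min ≈ 13.0 min.

13.0 min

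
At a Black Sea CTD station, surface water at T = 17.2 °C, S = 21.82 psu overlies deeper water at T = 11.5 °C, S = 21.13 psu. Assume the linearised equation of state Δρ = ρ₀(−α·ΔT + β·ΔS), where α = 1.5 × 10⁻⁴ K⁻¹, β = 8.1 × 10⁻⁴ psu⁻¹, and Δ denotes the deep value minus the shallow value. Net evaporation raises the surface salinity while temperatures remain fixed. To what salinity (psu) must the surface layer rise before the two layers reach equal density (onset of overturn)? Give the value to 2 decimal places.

Neutral buoyancy requires −α(T_deep − T_surf) + β(S_deep − S_surf′) = 0.
S_surf′ = S_deep − (α/β)·ΔT = 21.13 − (1.5 × 10⁻⁴/8.1 × 10⁻⁴)·(-5.7) = 22.1856 psu.
Increase required: 22.1856 − 21.82 = 0.3656 psu.

22.19 psu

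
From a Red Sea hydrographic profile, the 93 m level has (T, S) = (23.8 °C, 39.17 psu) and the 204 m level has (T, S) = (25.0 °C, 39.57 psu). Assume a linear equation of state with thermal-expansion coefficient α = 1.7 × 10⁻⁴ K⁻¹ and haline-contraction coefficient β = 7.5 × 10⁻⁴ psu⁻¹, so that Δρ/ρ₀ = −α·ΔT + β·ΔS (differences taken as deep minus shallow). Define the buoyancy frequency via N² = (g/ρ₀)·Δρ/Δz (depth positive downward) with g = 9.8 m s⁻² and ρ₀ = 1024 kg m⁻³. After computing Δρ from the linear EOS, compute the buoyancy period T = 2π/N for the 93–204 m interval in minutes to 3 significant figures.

ΔT = +1.2 K, ΔS = +0.40 psu (deep − shallow).
Δρ/ρ₀ = −αΔT + βΔS = -2.04 × 10⁻⁴ + 3.00 × 10⁻⁴ = 9.60 × 10⁻⁵, so Δρ ≈ 0.09830 kg m⁻³.
N² = (g/ρ₀)·Δρ/Δz = g·(Δρ/ρ₀)/Δz = 9.8 × 9.60 × 10⁻⁵ / 111 = 8.4757 × 10⁻⁶ s⁻².
N = √(8.4757 × 10⁻⁶) = 2.9113 × 10⁻³ rad s⁻¹ → T = 2π/N = 2.1582 × 10³ s = 35.970 min ≈ 36.0 min.

36.0 min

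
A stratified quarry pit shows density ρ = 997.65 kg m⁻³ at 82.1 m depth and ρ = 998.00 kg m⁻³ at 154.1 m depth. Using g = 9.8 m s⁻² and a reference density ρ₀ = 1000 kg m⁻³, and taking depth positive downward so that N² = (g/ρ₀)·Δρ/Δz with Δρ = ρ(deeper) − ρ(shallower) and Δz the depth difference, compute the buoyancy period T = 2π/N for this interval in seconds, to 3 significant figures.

910 s

Δρ = 998.00 − 997.65 = 0.35 kg m⁻³ over Δz = 154.1 − 82.1 = 72 m.
N² = (9.8/1000) × (0.35/72) = 4.7639 × 10⁻⁵ s⁻².
N = √(4.7639 × 10⁻⁵) = 6.9021 × 10⁻³ rad s⁻¹, so T = 2π/N = 910.33 s ≈ 910 s.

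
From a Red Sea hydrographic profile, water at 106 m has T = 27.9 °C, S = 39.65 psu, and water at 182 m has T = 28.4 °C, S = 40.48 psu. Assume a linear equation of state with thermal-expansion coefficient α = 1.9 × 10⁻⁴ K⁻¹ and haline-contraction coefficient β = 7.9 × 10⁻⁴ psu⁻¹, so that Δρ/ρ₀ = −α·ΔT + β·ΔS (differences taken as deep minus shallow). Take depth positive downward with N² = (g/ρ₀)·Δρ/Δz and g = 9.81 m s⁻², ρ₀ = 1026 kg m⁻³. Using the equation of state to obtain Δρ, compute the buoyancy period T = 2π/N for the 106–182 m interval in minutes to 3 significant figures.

12.3 min

ΔT = +0.5 K, ΔS = +0.83 psu (deep − shallow).
Δρ/ρ₀ = −αΔT + βΔS = -9.50 × 10⁻⁵ + 6.557 × 10⁻⁴ = 5.607 × 10⁻⁴, so Δρ ≈ 0.5753 kg m⁻³.
N² = (g/ρ₀)·Δρ/Δz = g·(Δρ/ρ₀)/Δz = 9.81 × 5.607 × 10⁻⁴ / 76 = 7.2375 × 10⁻⁵ s⁻².
N = √(7.2375 × 10⁻⁵) = 8.5073 × 10⁻³ rad s⁻¹ → T = 2π/N = 738.56 s = 12.309 min ≈ 12.3 min.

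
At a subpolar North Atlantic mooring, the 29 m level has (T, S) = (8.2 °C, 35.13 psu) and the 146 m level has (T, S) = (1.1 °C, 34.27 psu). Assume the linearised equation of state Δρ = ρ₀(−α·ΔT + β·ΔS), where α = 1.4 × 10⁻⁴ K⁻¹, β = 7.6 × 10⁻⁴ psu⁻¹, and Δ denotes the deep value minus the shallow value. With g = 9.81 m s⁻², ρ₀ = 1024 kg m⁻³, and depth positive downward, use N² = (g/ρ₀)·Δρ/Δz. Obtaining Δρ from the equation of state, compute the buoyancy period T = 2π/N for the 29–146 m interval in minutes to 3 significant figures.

ΔT = -7.1 K, ΔS = -0.86 psu (deep − shallow).
Δρ/ρ₀ = −αΔT + βΔS = 9.94 × 10⁻⁴ − 6.536 × 10⁻⁴ = 3.404 × 10⁻⁴, so Δρ ≈ 0.3486 kg m⁻³.
N² = (g/ρ₀)·Δρ/Δz = g·(Δρ/ρ₀)/Δz = 9.81 × 3.404 × 10⁻⁴ / 117 = 2.8541 × 10⁻⁵ s⁻².
N = √(2.8541 × 10⁻⁵) = 5.3424 × 10⁻³ rad s⁻¹ → T = 2π/N = 1.1761 × 10³ s = 19.602 min ≈ 19.6 min.

19.6 min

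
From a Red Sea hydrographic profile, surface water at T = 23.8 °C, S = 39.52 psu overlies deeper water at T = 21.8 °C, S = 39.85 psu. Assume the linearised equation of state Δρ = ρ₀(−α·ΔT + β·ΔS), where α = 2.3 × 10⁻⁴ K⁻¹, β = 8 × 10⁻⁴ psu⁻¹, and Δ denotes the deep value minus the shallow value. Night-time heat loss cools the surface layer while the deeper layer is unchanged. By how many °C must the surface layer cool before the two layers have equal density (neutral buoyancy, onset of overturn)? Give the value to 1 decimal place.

Neutral buoyancy requires Δρ = 0, i.e. −α(T_deep − T_surf′) + β(S_deep − S_surf) = 0.
T_surf′ = T_deep − (β/α)·ΔS = 21.8 − (8 × 10⁻⁴/2.3 × 10⁻⁴)·(+0.33) = 20.652 °C.
Cooling required: 23.8 − (20.652) = 3.148 °C.

3.1 °C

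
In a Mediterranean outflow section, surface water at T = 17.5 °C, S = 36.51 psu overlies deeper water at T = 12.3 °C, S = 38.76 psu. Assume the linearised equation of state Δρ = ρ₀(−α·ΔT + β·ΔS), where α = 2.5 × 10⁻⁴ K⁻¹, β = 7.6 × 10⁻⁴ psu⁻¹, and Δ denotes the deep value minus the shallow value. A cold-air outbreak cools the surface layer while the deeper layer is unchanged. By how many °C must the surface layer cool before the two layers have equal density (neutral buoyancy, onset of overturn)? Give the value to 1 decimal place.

Neutral buoyancy requires Δρ = 0, i.e. −α(T_deep − T_surf′) + β(S_deep − S_surf) = 0.
T_surf′ = T_deep − (β/α)·ΔS = 12.3 − (7.6 × 10⁻⁴/2.5 × 10⁻⁴)·(+2.25) = 5.460 °C.
Cooling required: 17.5 − (5.460) = 12.040 °C.

12.0 °C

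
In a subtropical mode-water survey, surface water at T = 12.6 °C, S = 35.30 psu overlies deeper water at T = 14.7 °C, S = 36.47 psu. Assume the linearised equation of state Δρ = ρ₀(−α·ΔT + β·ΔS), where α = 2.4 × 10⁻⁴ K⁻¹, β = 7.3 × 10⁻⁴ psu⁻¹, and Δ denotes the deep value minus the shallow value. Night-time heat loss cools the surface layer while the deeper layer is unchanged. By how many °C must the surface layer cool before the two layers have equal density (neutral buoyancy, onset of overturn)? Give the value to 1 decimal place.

1.5 °C

Neutral buoyancy requires Δρ = 0, i.e. −α(T_deep − T_surf′) + β(S_deep − S_surf) = 0.
T_surf′ = T_deep − (β/α)·ΔS = 14.7 − (7.3 × 10⁻⁴/2.4 × 10⁻⁴)·(+1.17) = 11.141 °C.
Cooling required: 12.6 − (11.141) = 1.459 °C.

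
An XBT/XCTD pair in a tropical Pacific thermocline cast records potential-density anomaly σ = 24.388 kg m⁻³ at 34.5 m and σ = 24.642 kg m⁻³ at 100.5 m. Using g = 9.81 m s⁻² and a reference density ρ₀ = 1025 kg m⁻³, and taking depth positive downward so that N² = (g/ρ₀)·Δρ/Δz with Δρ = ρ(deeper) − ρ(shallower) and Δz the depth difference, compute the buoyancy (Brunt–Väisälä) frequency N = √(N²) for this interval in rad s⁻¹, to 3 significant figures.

6.07 × 10⁻³ rad s⁻¹

Δρ = 1024.642 − 1024.388 = 0.254 kg m⁻³ over Δz = 100.5 − 34.5 = 66 m.
N² = (9.81/1025) × (0.254/66) = 3.6833 × 10⁻⁵ s⁻².
N = √(3.6833 × 10⁻⁵) = 6.0690 × 10⁻³ rad s⁻¹ ≈ 6.07 × 10⁻³ rad s⁻¹.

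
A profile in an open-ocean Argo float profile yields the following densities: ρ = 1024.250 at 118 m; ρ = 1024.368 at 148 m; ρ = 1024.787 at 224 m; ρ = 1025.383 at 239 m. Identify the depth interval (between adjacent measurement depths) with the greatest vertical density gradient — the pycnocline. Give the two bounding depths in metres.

224–239 m

Compute the density gradient over each adjacent pair:
  118–148 m: Δρ/Δz = 0.118/30 = 3.9 × 10⁻³ kg m⁻⁴
  148–224 m: Δρ/Δz = 0.419/76 = 5.5 × 10⁻³ kg m⁻⁴
  224–239 m: Δρ/Δz = 0.596/15 = 0.040 kg m⁻⁴
The largest gradient is in the 224–239 m interval — the pycnocline.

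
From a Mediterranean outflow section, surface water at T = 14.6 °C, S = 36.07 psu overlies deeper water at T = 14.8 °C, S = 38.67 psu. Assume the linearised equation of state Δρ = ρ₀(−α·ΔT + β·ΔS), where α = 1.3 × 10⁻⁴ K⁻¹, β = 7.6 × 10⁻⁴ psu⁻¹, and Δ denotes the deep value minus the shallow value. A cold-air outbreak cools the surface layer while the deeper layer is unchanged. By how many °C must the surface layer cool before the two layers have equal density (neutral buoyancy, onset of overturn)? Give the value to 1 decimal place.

Neutral buoyancy requires Δρ = 0, i.e. −α(T_deep − T_surf′) + β(S_deep − S_surf) = 0.
T_surf′ = T_deep − (β/α)·ΔS = 14.8 − (7.6 × 10⁻⁴/1.3 × 10⁻⁴)·(+2.60) = -0.400 °C.
Cooling required: 14.6 − (-0.400) = 15.000 °C.

15.0 °C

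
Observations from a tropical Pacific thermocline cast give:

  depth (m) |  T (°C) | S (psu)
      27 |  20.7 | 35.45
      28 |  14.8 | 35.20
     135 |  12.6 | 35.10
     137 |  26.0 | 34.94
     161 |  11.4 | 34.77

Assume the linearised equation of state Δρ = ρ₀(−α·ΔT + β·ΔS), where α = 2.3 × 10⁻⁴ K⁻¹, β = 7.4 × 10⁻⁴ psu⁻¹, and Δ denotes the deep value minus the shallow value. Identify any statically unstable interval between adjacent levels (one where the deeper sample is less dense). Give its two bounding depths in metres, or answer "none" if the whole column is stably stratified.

135–137 m

Evaluate Δρ/ρ₀ = −αΔT + βΔS across each adjacent pair:
  27–28 m: −αΔT+βΔS = −(2.3 × 10⁻⁴)(-5.9)+(7.4 × 10⁻⁴)(-0.25) = 1.2 × 10⁻³ → stable
  28–135 m: −αΔT+βΔS = −(2.3 × 10⁻⁴)(-2.2)+(7.4 × 10⁻⁴)(-0.10) = 4.3 × 10⁻⁴ → stable
  135–137 m: −αΔT+βΔS = −(2.3 × 10⁻⁴)(+13.4)+(7.4 × 10⁻⁴)(-0.16) = -3.2 × 10⁻³ → UNSTABLE
  137–161 m: −αΔT+βΔS = −(2.3 × 10⁻⁴)(-14.6)+(7.4 × 10⁻⁴)(-0.17) = 3.2 × 10⁻³ → stable
The 135–137 m interval has Δρ < 0: lighter water underlies denser water.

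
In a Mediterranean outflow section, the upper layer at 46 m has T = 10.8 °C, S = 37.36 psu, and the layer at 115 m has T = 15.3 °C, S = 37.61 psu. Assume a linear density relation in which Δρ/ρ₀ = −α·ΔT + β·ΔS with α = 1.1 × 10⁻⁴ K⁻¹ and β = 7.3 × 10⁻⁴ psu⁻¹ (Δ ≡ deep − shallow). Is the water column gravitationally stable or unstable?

ΔT = 15.3 − 10.8 = +4.5 K and ΔS = 37.61 − 37.36 = +0.25 psu (deep − shallow).
−αΔT = -4.95 × 10⁻⁴; βΔS = 1.825 × 10⁻⁴; sum Δρ/ρ₀ = -3.125 × 10⁻⁴.
Δρ/ρ₀ < 0, so Δρ < 0: deeper water is lighter → statically unstable; the column would overturn.

unstable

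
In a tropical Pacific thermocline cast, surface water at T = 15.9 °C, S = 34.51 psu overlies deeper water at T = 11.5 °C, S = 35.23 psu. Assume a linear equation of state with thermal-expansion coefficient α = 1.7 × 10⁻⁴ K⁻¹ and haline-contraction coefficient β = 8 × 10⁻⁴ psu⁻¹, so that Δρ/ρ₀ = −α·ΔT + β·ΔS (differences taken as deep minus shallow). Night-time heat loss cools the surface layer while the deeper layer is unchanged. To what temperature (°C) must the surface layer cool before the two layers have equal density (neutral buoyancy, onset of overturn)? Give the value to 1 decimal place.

8.1 °C

Neutral buoyancy requires Δρ = 0, i.e. −α(T_deep − T_surf′) + β(S_deep − S_surf) = 0.
T_surf′ = T_deep − (β/α)·ΔS = 11.5 − (8 × 10⁻⁴/1.7 × 10⁻⁴)·(+0.72) = 8.112 °C.
Cooling required: 15.9 − (8.112) = 7.788 °C.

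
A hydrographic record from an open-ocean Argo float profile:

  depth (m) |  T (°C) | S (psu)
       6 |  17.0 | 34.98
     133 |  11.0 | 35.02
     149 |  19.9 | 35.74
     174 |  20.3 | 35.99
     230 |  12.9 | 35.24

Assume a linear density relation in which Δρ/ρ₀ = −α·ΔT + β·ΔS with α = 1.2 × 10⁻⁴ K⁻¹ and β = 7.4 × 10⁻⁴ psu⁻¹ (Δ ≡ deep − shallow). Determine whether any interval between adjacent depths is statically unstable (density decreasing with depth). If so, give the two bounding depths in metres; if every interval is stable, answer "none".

Evaluate Δρ/ρ₀ = −αΔT + βΔS across each adjacent pair:
  6–133 m: −αΔT+βΔS = −(1.2 × 10⁻⁴)(-6.0)+(7.4 × 10⁻⁴)(+0.04) = 7.5 × 10⁻⁴ → stable
  133–149 m: −αΔT+βΔS = −(1.2 × 10⁻⁴)(+8.9)+(7.4 × 10⁻⁴)(+0.72) = -5.4 × 10⁻⁴ → UNSTABLE
  149–174 m: −αΔT+βΔS = −(1.2 × 10⁻⁴)(+0.4)+(7.4 × 10⁻⁴)(+0.25) = 1.4 × 10⁻⁴ → stable
  174–230 m: −αΔT+βΔS = −(1.2 × 10⁻⁴)(-7.4)+(7.4 × 10⁻⁴)(-0.75) = 3.3 × 10⁻⁴ → stable
The 133–149 m interval has Δρ < 0: lighter water underlies denser water.

133–149 m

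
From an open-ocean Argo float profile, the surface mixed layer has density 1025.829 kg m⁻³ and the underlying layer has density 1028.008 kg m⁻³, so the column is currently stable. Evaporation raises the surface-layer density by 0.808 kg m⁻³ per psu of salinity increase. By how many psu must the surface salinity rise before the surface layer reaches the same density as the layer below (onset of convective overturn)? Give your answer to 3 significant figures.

2.70 psu

Density deficit of the surface layer: 1028.008 − 1025.829 = 2.179 kg m⁻³.
Required change = 2.179 / 0.808 = 2.70 psu.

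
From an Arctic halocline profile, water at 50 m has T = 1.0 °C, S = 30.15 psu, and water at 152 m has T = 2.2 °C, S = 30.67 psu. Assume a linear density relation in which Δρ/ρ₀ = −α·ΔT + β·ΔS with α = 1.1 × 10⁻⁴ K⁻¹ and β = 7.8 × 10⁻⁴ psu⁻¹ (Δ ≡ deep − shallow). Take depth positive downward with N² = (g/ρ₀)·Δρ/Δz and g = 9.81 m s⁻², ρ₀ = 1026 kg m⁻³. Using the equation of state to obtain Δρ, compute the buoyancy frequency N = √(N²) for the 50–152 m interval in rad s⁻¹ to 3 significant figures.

5.13 × 10⁻³ rad s⁻¹

ΔT = +1.2 K, ΔS = +0.52 psu (deep − shallow).
Δρ/ρ₀ = −αΔT + βΔS = -1.32 × 10⁻⁴ + 4.056 × 10⁻⁴ = 2.736 × 10⁻⁴, so Δρ ≈ 0.2807 kg m⁻³.
N² = (g/ρ₀)·Δρ/Δz = g·(Δρ/ρ₀)/Δz = 9.81 × 2.736 × 10⁻⁴ / 102 = 2.6314 × 10⁻⁵ s⁻².
N = √(2.6314 × 10⁻⁵) = 5.1297 × 10⁻³ rad s⁻¹ ≈ 5.13 × 10⁻³ rad s⁻¹.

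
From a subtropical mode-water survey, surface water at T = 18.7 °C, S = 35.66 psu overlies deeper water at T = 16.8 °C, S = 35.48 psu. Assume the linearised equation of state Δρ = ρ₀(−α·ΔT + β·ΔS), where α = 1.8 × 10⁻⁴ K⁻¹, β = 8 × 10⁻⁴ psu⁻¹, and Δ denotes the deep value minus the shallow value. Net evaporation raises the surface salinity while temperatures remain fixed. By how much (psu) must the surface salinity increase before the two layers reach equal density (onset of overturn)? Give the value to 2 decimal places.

0.25 psu

Neutral buoyancy requires −α(T_deep − T_surf) + β(S_deep − S_surf′) = 0.
S_surf′ = S_deep − (α/β)·ΔT = 35.48 − (1.8 × 10⁻⁴/8 × 10⁻⁴)·(-1.9) = 35.9075 psu.
Increase required: 35.9075 − 35.66 = 0.2475 psu.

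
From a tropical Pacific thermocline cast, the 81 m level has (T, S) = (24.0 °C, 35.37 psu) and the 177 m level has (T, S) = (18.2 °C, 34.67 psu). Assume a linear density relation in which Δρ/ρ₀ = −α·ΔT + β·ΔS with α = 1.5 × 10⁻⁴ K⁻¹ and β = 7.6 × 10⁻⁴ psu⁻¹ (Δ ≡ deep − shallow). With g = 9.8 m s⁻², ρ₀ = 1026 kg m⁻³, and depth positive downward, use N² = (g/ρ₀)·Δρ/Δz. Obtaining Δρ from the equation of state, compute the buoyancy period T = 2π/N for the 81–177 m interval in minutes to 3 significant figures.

ΔT = -5.8 K, ΔS = -0.70 psu (deep − shallow).
Δρ/ρ₀ = −αΔT + βΔS = 8.70 × 10⁻⁴ − 5.32 × 10⁻⁴ = 3.38 × 10⁻⁴, so Δρ ≈ 0.3468 kg m⁻³.
N² = (g/ρ₀)·Δρ/Δz = g·(Δρ/ρ₀)/Δz = 9.8 × 3.38 × 10⁻⁴ / 96 = 3.4504 × 10⁻⁵ s⁻².
N = √(3.4504 × 10⁻⁵) = 5.8740 × 10⁻³ rad s⁻¹ → T = 2π/N = 1.0697 × 10³ s = 17.828 min ≈ 17.8 min.

17.8 min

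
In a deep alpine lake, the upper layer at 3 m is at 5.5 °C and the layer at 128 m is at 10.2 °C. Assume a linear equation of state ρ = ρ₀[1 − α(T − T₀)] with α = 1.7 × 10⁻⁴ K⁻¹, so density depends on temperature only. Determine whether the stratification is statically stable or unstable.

ΔT = 10.2 − 5.5 = +4.7 K, so Δρ/ρ₀ = −αΔT = -7.99 × 10⁻⁴.
Δρ/ρ₀ < 0, so Δρ < 0: deeper water is lighter → statically unstable; the column would overturn.

unstable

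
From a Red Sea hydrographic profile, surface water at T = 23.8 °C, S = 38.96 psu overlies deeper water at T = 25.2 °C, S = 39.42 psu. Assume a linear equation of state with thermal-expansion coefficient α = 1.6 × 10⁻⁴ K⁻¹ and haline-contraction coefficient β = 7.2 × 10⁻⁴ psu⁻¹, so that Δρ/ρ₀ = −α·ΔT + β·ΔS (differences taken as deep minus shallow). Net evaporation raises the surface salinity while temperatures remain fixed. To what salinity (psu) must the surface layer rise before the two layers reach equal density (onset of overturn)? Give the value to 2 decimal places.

Neutral buoyancy requires −α(T_deep − T_surf) + β(S_deep − S_surf′) = 0.
S_surf′ = S_deep − (α/β)·ΔT = 39.42 − (1.6 × 10⁻⁴/7.2 × 10⁻⁴)·(+1.4) = 39.1089 psu.
Increase required: 39.1089 − 38.96 = 0.1489 psu.

39.11 psu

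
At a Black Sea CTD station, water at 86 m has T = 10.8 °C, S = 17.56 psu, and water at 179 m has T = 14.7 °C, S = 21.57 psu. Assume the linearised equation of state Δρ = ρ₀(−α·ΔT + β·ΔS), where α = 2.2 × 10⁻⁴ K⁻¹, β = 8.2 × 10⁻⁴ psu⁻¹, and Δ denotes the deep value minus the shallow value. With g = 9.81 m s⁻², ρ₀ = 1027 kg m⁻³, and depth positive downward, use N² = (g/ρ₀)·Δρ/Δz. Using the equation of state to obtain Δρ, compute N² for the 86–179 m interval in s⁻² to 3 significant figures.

2.56 × 10⁻⁴ s⁻²

ΔT = +3.9 K, ΔS = +4.01 psu (deep − shallow).
Δρ/ρ₀ = −αΔT + βΔS = -8.58 × 10⁻⁴ + 3.2882 × 10⁻³ = 2.4302 × 10⁻³, so Δρ ≈ 2.496 kg m⁻³.
N² = (g/ρ₀)·Δρ/Δz = g·(Δρ/ρ₀)/Δz = 9.81 × 2.4302 × 10⁻³ / 93 = 2.5635 × 10⁻⁴ s⁻² ≈ 2.56 × 10⁻⁴ s⁻².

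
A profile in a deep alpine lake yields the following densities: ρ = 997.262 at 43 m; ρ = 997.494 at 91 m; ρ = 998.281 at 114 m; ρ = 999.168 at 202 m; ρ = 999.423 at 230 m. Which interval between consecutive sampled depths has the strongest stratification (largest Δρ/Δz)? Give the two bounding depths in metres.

91–114 m

Compute the density gradient over each adjacent pair:
  43–91 m: Δρ/Δz = 0.232/48 = 4.8 × 10⁻³ kg m⁻⁴
  91–114 m: Δρ/Δz = 0.787/23 = 0.034 kg m⁻⁴
  114–202 m: Δρ/Δz = 0.887/88 = 0.010 kg m⁻⁴
  202–230 m: Δρ/Δz = 0.255/28 = 9.1 × 10⁻³ kg m⁻⁴
The largest gradient is in the 91–114 m interval — the pycnocline.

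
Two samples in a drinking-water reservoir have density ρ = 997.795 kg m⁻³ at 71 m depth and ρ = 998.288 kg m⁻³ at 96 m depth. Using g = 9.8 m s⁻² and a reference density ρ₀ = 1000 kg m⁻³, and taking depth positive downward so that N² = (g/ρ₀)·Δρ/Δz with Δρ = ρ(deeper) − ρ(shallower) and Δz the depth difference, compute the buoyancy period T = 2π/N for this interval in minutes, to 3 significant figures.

Δρ = 998.288 − 997.795 = 0.493 kg m⁻³ over Δz = 96 − 71 = 25 m.
N² = (9.8/1000) × (0.493/25) = 1.9326 × 10⁻⁴ s⁻².
N = √(1.9326 × 10⁻⁴) = 0.013902 rad s⁻¹, so T = 2π/N = 451.96 s = 7.5327 min ≈ 7.53 min.

7.53 min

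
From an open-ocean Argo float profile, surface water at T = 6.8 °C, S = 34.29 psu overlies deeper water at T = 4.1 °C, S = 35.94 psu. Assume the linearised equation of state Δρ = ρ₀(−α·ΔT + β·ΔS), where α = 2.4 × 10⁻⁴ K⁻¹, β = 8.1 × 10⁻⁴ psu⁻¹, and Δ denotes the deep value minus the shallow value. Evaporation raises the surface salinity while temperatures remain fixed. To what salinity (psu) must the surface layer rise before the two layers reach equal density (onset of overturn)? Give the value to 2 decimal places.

36.74 psu

Neutral buoyancy requires −α(T_deep − T_surf) + β(S_deep − S_surf′) = 0.
S_surf′ = S_deep − (α/β)·ΔT = 35.94 − (2.4 × 10⁻⁴/8.1 × 10⁻⁴)·(-2.7) = 36.7400 psu.
Increase required: 36.7400 − 34.29 = 2.4500 psu.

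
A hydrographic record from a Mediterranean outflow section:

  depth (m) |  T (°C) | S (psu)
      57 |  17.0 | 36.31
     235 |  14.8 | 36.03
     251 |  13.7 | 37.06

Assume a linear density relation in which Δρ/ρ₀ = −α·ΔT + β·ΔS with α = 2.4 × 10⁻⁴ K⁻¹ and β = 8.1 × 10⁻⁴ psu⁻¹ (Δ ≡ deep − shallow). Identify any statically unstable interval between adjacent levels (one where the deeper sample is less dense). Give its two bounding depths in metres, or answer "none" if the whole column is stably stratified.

none

Evaluate Δρ/ρ₀ = −αΔT + βΔS across each adjacent pair:
  57–235 m: −αΔT+βΔS = −(2.4 × 10⁻⁴)(-2.2)+(8.1 × 10⁻⁴)(-0.28) = 3.0 × 10⁻⁴ → stable
  235–251 m: −αΔT+βΔS = −(2.4 × 10⁻⁴)(-1.1)+(8.1 × 10⁻⁴)(+1.03) = 1.1 × 10⁻³ → stable
Every interval has Δρ > 0: the column is stably stratified throughout.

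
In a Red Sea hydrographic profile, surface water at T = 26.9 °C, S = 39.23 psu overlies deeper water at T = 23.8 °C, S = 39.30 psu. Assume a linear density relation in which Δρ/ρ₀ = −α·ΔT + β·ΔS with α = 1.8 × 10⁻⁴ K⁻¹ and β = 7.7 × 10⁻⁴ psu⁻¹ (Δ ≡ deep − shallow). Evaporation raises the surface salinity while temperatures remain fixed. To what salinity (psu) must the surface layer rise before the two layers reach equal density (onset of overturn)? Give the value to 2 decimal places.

Neutral buoyancy requires −α(T_deep − T_surf) + β(S_deep − S_surf′) = 0.
S_surf′ = S_deep − (α/β)·ΔT = 39.30 − (1.8 × 10⁻⁴/7.7 × 10⁻⁴)·(-3.1) = 40.0247 psu.
Increase required: 40.0247 − 39.23 = 0.7947 psu.

40.02 psu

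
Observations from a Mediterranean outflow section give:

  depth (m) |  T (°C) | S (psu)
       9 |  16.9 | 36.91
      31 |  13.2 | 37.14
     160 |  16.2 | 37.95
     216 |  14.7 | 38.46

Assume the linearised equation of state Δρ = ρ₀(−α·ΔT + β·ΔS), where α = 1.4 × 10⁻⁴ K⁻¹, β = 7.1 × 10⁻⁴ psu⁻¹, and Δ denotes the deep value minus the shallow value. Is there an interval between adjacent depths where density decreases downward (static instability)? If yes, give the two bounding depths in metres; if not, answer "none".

Evaluate Δρ/ρ₀ = −αΔT + βΔS across each adjacent pair:
  9–31 m: −αΔT+βΔS = −(1.4 × 10⁻⁴)(-3.7)+(7.1 × 10⁻⁴)(+0.23) = 6.8 × 10⁻⁴ → stable
  31–160 m: −αΔT+βΔS = −(1.4 × 10⁻⁴)(+3.0)+(7.1 × 10⁻⁴)(+0.81) = 1.6 × 10⁻⁴ → stable
  160–216 m: −αΔT+βΔS = −(1.4 × 10⁻⁴)(-1.5)+(7.1 × 10⁻⁴)(+0.51) = 5.7 × 10⁻⁴ → stable
Every interval has Δρ > 0: the column is stably stratified throughout.

none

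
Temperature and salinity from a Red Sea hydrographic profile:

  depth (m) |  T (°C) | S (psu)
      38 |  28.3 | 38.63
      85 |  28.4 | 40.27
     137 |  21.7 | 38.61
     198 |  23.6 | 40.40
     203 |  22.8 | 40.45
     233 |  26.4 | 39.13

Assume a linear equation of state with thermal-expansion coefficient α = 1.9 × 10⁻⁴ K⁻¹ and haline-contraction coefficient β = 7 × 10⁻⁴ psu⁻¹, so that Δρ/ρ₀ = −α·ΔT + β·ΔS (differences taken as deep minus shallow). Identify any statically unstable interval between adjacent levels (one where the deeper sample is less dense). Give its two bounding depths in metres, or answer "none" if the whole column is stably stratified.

Evaluate Δρ/ρ₀ = −αΔT + βΔS across each adjacent pair:
  38–85 m: −αΔT+βΔS = −(1.9 × 10⁻⁴)(+0.1)+(7 × 10⁻⁴)(+1.64) = 1.1 × 10⁻³ → stable
  85–137 m: −αΔT+βΔS = −(1.9 × 10⁻⁴)(-6.7)+(7 × 10⁻⁴)(-1.66) = 1.1 × 10⁻⁴ → stable
  137–198 m: −αΔT+βΔS = −(1.9 × 10⁻⁴)(+1.9)+(7 × 10⁻⁴)(+1.79) = 8.9 × 10⁻⁴ → stable
  198–203 m: −αΔT+βΔS = −(1.9 × 10⁻⁴)(-0.8)+(7 × 10⁻⁴)(+0.05) = 1.9 × 10⁻⁴ → stable
  203–233 m: −αΔT+βΔS = −(1.9 × 10⁻⁴)(+3.6)+(7 × 10⁻⁴)(-1.32) = -1.6 × 10⁻³ → UNSTABLE
The 203–233 m interval has Δρ < 0: lighter water underlies denser water.

203–233 m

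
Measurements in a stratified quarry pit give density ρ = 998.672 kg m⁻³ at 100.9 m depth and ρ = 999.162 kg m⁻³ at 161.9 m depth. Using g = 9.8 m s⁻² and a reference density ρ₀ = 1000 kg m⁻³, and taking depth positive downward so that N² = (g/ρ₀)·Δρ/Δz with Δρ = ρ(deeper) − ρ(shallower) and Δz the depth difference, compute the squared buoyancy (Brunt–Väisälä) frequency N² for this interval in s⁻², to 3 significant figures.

7.87 × 10⁻⁵ s⁻²

Δρ = 999.162 − 998.672 = 0.490 kg m⁻³ over Δz = 161.9 − 100.9 = 61 m.
N² = (9.8/1000) × (0.490/61) = 7.8721 × 10⁻⁵ s⁻² ≈ 7.87 × 10⁻⁵ s⁻².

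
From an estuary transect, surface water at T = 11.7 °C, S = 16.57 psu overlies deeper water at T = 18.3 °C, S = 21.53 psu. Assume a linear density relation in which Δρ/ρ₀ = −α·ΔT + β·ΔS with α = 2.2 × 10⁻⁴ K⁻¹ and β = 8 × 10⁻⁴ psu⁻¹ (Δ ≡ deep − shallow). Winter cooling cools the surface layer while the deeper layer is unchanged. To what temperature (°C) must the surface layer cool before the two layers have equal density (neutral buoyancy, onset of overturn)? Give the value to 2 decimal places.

Neutral buoyancy requires Δρ = 0, i.e. −α(T_deep − T_surf′) + β(S_deep − S_surf) = 0.
T_surf′ = T_deep − (β/α)·ΔS = 18.3 − (8 × 10⁻⁴/2.2 × 10⁻⁴)·(+4.96) = 0.2636 °C.
Cooling required: 11.7 − (0.2636) = 11.4364 °C.

0.26 °C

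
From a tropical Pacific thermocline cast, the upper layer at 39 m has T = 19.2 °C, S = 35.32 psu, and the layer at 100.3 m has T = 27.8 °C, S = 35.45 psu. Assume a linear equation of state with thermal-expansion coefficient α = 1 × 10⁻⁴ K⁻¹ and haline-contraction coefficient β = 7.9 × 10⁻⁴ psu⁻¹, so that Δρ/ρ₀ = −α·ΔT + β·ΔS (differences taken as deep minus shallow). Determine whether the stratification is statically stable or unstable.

ΔT = 27.8 − 19.2 = +8.6 K and ΔS = 35.45 − 35.32 = +0.13 psu (deep − shallow).
−αΔT = -8.60 × 10⁻⁴; βΔS = 1.027 × 10⁻⁴; sum Δρ/ρ₀ = -7.573 × 10⁻⁴.
Δρ/ρ₀ < 0, so Δρ < 0: deeper water is lighter → statically unstable; the column would overturn.

unstable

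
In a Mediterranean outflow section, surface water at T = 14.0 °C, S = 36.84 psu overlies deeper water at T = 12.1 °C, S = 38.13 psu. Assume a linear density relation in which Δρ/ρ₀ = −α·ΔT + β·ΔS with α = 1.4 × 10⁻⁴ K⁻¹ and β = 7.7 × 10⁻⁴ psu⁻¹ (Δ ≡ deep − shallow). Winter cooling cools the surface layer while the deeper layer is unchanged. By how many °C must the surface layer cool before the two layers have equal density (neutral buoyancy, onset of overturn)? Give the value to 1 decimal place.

9.0 °C

Neutral buoyancy requires Δρ = 0, i.e. −α(T_deep − T_surf′) + β(S_deep − S_surf) = 0.
T_surf′ = T_deep − (β/α)·ΔS = 12.1 − (7.7 × 10⁻⁴/1.4 × 10⁻⁴)·(+1.29) = 5.005 °C.
Cooling required: 14.0 − (5.005) = 8.995 °C.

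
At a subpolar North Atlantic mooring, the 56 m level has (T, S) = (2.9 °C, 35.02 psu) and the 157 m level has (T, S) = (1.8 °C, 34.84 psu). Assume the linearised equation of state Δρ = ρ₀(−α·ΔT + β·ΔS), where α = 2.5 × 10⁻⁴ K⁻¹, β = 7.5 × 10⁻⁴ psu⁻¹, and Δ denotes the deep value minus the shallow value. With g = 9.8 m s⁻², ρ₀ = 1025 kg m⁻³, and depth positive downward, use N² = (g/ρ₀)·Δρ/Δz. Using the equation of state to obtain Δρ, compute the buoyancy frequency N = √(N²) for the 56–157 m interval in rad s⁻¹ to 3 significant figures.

ΔT = -1.1 K, ΔS = -0.18 psu (deep − shallow).
Δρ/ρ₀ = −αΔT + βΔS = 2.75 × 10⁻⁴ − 1.35 × 10⁻⁴ = 1.40 × 10⁻⁴, so Δρ ≈ 0.1435 kg m⁻³.
N² = (g/ρ₀)·Δρ/Δz = g·(Δρ/ρ₀)/Δz = 9.8 × 1.40 × 10⁻⁴ / 101 = 1.3584 × 10⁻⁵ s⁻².
N = √(1.3584 × 10⁻⁵) = 3.6856 × 10⁻³ rad s⁻¹ ≈ 3.69 × 10⁻³ rad s⁻¹.

3.69 × 10⁻³ rad s⁻¹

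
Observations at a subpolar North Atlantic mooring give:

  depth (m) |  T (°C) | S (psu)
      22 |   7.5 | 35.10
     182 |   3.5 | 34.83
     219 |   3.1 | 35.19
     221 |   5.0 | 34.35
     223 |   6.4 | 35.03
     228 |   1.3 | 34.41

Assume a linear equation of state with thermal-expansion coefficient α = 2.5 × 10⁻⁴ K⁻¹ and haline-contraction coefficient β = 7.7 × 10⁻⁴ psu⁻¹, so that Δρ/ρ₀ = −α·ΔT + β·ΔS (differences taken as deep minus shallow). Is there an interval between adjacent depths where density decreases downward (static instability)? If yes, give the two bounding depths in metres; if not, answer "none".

Evaluate Δρ/ρ₀ = −αΔT + βΔS across each adjacent pair:
  22–182 m: −αΔT+βΔS = −(2.5 × 10⁻⁴)(-4.0)+(7.7 × 10⁻⁴)(-0.27) = 7.9 × 10⁻⁴ → stable
  182–219 m: −αΔT+βΔS = −(2.5 × 10⁻⁴)(-0.4)+(7.7 × 10⁻⁴)(+0.36) = 3.8 × 10⁻⁴ → stable
  219–221 m: −αΔT+βΔS = −(2.5 × 10⁻⁴)(+1.9)+(7.7 × 10⁻⁴)(-0.84) = -1.1 × 10⁻³ → UNSTABLE
  221–223 m: −αΔT+βΔS = −(2.5 × 10⁻⁴)(+1.4)+(7.7 × 10⁻⁴)(+0.68) = 1.7 × 10⁻⁴ → stable
  223–228 m: −αΔT+βΔS = −(2.5 × 10⁻⁴)(-5.1)+(7.7 × 10⁻⁴)(-0.62) = 8.0 × 10⁻⁴ → stable
The 219–221 m interval has Δρ < 0: lighter water underlies denser water.

219–221 m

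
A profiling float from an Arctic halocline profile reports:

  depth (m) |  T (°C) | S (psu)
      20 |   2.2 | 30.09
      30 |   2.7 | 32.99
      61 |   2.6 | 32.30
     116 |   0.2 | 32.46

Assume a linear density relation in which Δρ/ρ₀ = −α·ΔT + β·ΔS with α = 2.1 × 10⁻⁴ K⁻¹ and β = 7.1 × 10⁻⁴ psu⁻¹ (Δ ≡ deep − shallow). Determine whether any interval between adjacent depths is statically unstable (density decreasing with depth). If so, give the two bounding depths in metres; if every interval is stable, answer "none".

30–61 m

Evaluate Δρ/ρ₀ = −αΔT + βΔS across each adjacent pair:
  20–30 m: −αΔT+βΔS = −(2.1 × 10⁻⁴)(+0.5)+(7.1 × 10⁻⁴)(+2.90) = 2.0 × 10⁻³ → stable
  30–61 m: −αΔT+βΔS = −(2.1 × 10⁻⁴)(-0.1)+(7.1 × 10⁻⁴)(-0.69) = -4.7 × 10⁻⁴ → UNSTABLE
  61–116 m: −αΔT+βΔS = −(2.1 × 10⁻⁴)(-2.4)+(7.1 × 10⁻⁴)(+0.16) = 6.2 × 10⁻⁴ → stable
The 30–61 m interval has Δρ < 0: lighter water underlies denser water.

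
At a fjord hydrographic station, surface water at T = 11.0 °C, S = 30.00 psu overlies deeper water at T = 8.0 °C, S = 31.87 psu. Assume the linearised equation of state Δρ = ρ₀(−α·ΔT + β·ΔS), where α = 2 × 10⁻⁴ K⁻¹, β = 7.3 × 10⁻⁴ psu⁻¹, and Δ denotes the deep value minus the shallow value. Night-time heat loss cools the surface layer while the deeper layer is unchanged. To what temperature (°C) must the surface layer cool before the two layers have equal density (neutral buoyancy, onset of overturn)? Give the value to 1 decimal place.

Neutral buoyancy requires Δρ = 0, i.e. −α(T_deep − T_surf′) + β(S_deep − S_surf) = 0.
T_surf′ = T_deep − (β/α)·ΔS = 8.0 − (7.3 × 10⁻⁴/2 × 10⁻⁴)·(+1.87) = 1.175 °C.
Cooling required: 11.0 − (1.175) = 9.825 °C.

1.2 °C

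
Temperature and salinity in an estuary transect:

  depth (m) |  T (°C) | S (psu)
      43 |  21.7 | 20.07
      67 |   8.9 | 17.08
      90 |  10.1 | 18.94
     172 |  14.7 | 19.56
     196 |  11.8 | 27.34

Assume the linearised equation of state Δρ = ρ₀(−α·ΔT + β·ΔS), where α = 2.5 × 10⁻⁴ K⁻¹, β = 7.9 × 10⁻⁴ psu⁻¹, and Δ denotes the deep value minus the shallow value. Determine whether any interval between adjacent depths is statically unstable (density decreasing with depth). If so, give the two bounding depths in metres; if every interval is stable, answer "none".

90–172 m

Evaluate Δρ/ρ₀ = −αΔT + βΔS across each adjacent pair:
  43–67 m: −αΔT+βΔS = −(2.5 × 10⁻⁴)(-12.8)+(7.9 × 10⁻⁴)(-2.99) = 8.4 × 10⁻⁴ → stable
  67–90 m: −αΔT+βΔS = −(2.5 × 10⁻⁴)(+1.2)+(7.9 × 10⁻⁴)(+1.86) = 1.2 × 10⁻³ → stable
  90–172 m: −αΔT+βΔS = −(2.5 × 10⁻⁴)(+4.6)+(7.9 × 10⁻⁴)(+0.62) = -6.6 × 10⁻⁴ → UNSTABLE
  172–196 m: −αΔT+βΔS = −(2.5 × 10⁻⁴)(-2.9)+(7.9 × 10⁻⁴)(+7.78) = 6.9 × 10⁻³ → stable
The 90–172 m interval has Δρ < 0: lighter water underlies denser water.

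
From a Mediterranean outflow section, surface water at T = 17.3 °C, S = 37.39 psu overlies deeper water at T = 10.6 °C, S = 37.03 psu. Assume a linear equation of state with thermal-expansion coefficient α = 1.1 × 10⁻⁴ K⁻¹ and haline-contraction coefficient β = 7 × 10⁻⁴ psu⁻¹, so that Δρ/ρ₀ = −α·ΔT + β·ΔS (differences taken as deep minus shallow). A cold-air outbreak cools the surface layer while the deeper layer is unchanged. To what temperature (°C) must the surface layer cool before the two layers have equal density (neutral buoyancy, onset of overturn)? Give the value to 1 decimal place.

12.9 °C

Neutral buoyancy requires Δρ = 0, i.e. −α(T_deep − T_surf′) + β(S_deep − S_surf) = 0.
T_surf′ = T_deep − (β/α)·ΔS = 10.6 − (7 × 10⁻⁴/1.1 × 10⁻⁴)·(-0.36) = 12.891 °C.
Cooling required: 17.3 − (12.891) = 4.409 °C.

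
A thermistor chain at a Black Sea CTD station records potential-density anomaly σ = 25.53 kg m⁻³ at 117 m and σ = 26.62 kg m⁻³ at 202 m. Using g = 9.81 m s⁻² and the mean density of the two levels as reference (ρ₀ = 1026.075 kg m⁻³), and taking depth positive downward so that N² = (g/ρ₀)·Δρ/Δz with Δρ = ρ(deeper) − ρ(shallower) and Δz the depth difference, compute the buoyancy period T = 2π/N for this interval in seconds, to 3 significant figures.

567 s

Δρ = 1026.62 − 1025.53 = 1.09 kg m⁻³ over Δz = 202 − 117 = 85 m.
N² = (9.81/1026.075) × (1.09/85) = 1.2260 × 10⁻⁴ s⁻².
N = √(1.2260 × 10⁻⁴) = 0.011072 rad s⁻¹, so T = 2π/N = 567.48 s ≈ 567 s.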